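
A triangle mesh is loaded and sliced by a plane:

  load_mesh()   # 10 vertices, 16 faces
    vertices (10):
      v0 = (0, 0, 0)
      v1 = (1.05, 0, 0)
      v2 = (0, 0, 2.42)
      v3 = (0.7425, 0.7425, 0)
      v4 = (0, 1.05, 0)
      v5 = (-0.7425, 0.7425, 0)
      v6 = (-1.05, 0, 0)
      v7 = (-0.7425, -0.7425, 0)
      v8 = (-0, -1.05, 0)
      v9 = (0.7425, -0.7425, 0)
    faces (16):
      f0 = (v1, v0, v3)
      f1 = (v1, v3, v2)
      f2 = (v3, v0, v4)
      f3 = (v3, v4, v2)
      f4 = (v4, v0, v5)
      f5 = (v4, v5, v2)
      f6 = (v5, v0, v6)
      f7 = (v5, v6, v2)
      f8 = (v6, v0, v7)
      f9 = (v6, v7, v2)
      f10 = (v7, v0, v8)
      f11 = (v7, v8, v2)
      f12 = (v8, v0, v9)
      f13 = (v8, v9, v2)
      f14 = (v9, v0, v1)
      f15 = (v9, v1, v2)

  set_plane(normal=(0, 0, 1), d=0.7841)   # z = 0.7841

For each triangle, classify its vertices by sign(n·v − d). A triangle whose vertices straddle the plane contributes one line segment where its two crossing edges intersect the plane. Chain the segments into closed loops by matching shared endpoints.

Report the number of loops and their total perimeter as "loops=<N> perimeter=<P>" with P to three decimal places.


Straddling triangles (8 of 16):
  (v1,v3,v2) [--+] → (0.501924, 0.501924, 0.7841)–(0.709791, 0, 0.7841)  len=0.5433
  (v3,v4,v2) [--+] → (0, 0.709791, 0.7841)–(0.501924, 0.501924, 0.7841)  len=0.5433
  (v4,v5,v2) [--+] → (-0.501924, 0.501924, 0.7841)–(0, 0.709791, 0.7841)  len=0.5433
  (v5,v6,v2) [--+] → (-0.709791, 0, 0.7841)–(-0.501924, 0.501924, 0.7841)  len=0.5433
  (v6,v7,v2) [--+] → (-0.501924, -0.501924, 0.7841)–(-0.709791, 0, 0.7841)  len=0.5433
  (v7,v8,v2) [--+] → (0, -0.709791, 0.7841)–(-0.501924, -0.501924, 0.7841)  len=0.5433
  (v8,v9,v2) [--+] → (0.501924, -0.501924, 0.7841)–(0, -0.709791, 0.7841)  len=0.5433
  (v9,v1,v2) [--+] → (0.709791, 0, 0.7841)–(0.501924, -0.501924, 0.7841)  len=0.5433

Chained into 1 loop(s):
  loop 1: 8 segments, perimeter = 4.3461
Total perimeter = 4.346

loops=1 perimeter=4.346


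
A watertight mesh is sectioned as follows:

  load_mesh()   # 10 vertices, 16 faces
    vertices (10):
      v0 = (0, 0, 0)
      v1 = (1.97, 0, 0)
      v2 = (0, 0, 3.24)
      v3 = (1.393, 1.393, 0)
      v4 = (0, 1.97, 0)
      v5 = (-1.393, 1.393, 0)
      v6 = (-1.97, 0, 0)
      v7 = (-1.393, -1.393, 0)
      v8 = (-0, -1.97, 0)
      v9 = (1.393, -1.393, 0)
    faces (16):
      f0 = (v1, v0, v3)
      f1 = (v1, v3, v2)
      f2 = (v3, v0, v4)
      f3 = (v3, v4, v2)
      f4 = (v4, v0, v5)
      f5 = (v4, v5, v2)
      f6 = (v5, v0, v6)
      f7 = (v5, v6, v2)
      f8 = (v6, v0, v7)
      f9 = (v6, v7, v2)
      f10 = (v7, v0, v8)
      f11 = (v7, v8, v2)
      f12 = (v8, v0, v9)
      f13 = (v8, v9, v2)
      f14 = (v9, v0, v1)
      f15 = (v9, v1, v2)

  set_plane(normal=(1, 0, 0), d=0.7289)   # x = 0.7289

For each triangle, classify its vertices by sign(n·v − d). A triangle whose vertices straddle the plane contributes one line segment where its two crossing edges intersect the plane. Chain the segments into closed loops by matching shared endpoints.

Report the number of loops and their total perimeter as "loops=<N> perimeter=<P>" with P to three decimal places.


loops=1 perimeter=8.716

Straddling triangles (8 of 16):
  (v1,v0,v3) [+-+] → (0.7289, 0, 0)–(0.7289, 0.7289, 0)  len=0.7289
  (v1,v3,v2) [++-] → (0.7289, 0.7289, 1.54464)–(0.7289, 0, 2.0412)  len=0.8820
  (v3,v0,v4) [+--] → (0.7289, 0.7289, 0)–(0.7289, 1.66808, 0)  len=0.9392
  (v3,v4,v2) [+--] → (0.7289, 1.66808, 0)–(0.7289, 0.7289, 1.54464)  len=1.8078
  (v8,v0,v9) [--+] → (0.7289, -0.7289, 0)–(0.7289, -1.66808, 0)  len=0.9392
  (v8,v9,v2) [-+-] → (0.7289, -1.66808, 0)–(0.7289, -0.7289, 1.54464)  len=1.8078
  (v9,v0,v1) [+-+] → (0.7289, -0.7289, 0)–(0.7289, 0, 0)  len=0.7289
  (v9,v1,v2) [++-] → (0.7289, 0, 2.0412)–(0.7289, -0.7289, 1.54464)  len=0.8820

Chained into 1 loop(s):
  loop 1: 8 segments, perimeter = 8.7156
Total perimeter = 8.716


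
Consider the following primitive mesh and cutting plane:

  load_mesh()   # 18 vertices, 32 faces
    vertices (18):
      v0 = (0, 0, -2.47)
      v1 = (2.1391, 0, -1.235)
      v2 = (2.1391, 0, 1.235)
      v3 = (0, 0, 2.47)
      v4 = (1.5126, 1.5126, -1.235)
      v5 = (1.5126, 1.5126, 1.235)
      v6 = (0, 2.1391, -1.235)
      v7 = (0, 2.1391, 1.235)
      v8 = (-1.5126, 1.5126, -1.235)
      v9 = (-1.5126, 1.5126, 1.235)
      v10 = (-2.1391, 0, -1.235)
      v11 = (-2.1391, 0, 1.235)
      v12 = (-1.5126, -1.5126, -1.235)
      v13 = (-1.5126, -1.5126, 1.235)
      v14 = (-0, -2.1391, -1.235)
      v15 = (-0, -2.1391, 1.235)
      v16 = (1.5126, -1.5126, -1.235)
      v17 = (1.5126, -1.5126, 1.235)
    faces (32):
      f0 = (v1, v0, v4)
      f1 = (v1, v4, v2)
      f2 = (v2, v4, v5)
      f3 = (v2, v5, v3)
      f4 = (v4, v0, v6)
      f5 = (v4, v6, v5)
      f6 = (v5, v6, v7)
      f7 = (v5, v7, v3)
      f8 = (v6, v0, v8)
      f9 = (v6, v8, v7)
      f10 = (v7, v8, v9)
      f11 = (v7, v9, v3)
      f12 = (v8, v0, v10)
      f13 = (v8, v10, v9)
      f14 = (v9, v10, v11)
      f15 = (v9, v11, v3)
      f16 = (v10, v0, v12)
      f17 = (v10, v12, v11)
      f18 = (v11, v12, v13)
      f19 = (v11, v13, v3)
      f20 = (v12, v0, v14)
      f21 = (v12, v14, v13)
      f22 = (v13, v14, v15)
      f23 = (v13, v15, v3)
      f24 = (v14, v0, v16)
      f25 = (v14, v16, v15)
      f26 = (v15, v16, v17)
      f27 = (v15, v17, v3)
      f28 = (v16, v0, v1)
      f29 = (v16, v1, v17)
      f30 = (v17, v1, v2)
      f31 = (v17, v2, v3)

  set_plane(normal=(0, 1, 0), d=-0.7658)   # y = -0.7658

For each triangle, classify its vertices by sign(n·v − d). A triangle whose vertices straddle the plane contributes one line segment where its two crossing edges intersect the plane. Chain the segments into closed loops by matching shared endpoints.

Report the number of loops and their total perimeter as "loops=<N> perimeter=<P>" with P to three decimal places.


loops=1 perimeter=12.968

Straddling triangles (12 of 32):
  (v10,v0,v12) [++-] → (-0.7658, -0.7658, -1.84474)–(-1.82192, -0.7658, -1.235)  len=1.2195
  (v10,v12,v11) [+-+] → (-1.82192, -0.7658, -1.235)–(-1.82192, -0.7658, -0.015513)  len=1.2195
  (v11,v12,v13) [+--] → (-1.82192, -0.7658, -0.015513)–(-1.82192, -0.7658, 1.235)  len=1.2505
  (v11,v13,v3) [+-+] → (-1.82192, -0.7658, 1.235)–(-0.7658, -0.7658, 1.84474)  len=1.2195
  (v12,v0,v14) [-+-] → (-0.7658, -0.7658, -1.84474)–(0, -0.7658, -2.02787)  len=0.7874
  (v13,v15,v3) [--+] → (0, -0.7658, 2.02787)–(-0.7658, -0.7658, 1.84474)  len=0.7874
  (v14,v0,v16) [-+-] → (0, -0.7658, -2.02787)–(0.7658, -0.7658, -1.84474)  len=0.7874
  (v15,v17,v3) [--+] → (0.7658, -0.7658, 1.84474)–(0, -0.7658, 2.02787)  len=0.7874
  (v16,v0,v1) [-++] → (0.7658, -0.7658, -1.84474)–(1.82192, -0.7658, -1.235)  len=1.2195
  (v16,v1,v17) [-+-] → (1.82192, -0.7658, -1.235)–(1.82192, -0.7658, 0.015513)  len=1.2505
  (v17,v1,v2) [-++] → (1.82192, -0.7658, 0.015513)–(1.82192, -0.7658, 1.235)  len=1.2195
  (v17,v2,v3) [-++] → (1.82192, -0.7658, 1.235)–(0.7658, -0.7658, 1.84474)  len=1.2195

Chained into 1 loop(s):
  loop 1: 12 segments, perimeter = 12.9675
Total perimeter = 12.968


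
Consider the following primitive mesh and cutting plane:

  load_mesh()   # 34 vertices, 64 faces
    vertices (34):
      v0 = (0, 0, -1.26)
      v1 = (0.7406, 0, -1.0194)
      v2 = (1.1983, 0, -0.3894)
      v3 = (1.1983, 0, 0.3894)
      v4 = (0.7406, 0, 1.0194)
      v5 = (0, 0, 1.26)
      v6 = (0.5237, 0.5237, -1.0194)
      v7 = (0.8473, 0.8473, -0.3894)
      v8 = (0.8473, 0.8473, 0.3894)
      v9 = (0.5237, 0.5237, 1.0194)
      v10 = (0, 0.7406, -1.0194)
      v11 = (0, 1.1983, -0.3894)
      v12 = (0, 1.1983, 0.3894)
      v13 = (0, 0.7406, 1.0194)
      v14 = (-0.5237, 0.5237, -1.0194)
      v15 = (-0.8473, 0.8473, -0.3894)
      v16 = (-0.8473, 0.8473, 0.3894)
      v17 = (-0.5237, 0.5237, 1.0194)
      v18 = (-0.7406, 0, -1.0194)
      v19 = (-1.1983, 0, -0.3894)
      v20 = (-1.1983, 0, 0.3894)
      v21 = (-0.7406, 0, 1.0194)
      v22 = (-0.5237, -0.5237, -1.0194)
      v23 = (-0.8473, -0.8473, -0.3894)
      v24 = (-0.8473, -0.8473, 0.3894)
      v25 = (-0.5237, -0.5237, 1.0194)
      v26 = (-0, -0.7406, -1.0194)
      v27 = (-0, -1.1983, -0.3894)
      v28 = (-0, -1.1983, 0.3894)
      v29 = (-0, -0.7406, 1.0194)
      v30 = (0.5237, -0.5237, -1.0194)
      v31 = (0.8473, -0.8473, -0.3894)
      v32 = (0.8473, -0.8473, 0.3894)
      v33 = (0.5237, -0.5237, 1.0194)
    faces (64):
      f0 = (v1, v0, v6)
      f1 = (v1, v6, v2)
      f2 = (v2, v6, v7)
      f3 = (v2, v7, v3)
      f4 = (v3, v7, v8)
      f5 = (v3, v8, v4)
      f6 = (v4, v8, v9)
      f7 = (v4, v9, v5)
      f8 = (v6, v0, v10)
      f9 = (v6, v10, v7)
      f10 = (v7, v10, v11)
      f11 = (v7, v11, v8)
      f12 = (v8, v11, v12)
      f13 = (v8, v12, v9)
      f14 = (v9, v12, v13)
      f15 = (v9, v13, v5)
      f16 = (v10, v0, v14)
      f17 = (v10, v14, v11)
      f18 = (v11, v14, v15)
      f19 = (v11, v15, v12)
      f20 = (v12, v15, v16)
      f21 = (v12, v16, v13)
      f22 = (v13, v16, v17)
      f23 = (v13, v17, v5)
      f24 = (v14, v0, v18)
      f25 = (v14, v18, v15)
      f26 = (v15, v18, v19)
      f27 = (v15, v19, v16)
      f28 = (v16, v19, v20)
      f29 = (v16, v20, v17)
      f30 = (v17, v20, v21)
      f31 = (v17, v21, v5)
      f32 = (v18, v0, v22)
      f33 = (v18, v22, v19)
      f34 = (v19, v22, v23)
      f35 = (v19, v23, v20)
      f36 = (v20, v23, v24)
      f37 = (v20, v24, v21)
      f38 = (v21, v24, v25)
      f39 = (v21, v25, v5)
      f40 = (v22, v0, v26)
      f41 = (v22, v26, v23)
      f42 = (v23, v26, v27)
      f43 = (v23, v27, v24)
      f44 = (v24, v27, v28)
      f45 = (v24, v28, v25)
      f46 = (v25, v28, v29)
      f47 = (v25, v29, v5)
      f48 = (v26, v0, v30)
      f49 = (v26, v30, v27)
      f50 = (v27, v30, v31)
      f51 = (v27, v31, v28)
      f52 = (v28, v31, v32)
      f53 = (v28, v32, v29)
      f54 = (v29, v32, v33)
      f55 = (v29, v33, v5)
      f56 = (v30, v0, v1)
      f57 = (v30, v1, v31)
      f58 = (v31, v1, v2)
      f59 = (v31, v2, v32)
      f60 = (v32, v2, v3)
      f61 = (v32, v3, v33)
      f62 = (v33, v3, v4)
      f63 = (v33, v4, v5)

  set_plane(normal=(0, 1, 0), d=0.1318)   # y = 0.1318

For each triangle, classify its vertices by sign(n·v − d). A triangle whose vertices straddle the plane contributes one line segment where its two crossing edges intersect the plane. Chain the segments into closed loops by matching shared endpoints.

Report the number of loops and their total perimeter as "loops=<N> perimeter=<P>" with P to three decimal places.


Straddling triangles (20 of 64):
  (v1,v0,v6) [--+] → (0.1318, 0.1318, -1.19945)–(0.686013, 0.1318, -1.0194)  len=0.5827
  (v1,v6,v2) [-+-] → (0.686013, 0.1318, -1.0194)–(1.02852, 0.1318, -0.547953)  len=0.5827
  (v2,v6,v7) [-++] → (1.02852, 0.1318, -0.547953)–(1.1437, 0.1318, -0.3894)  len=0.1960
  (v2,v7,v3) [-+-] → (1.1437, 0.1318, -0.3894)–(1.1437, 0.1318, 0.268255)  len=0.6577
  (v3,v7,v8) [-++] → (1.1437, 0.1318, 0.268255)–(1.1437, 0.1318, 0.3894)  len=0.1211
  (v3,v8,v4) [-+-] → (1.1437, 0.1318, 0.3894)–(0.757197, 0.1318, 0.921402)  len=0.6576
  (v4,v8,v9) [-++] → (0.757197, 0.1318, 0.921402)–(0.686013, 0.1318, 1.0194)  len=0.1211
  (v4,v9,v5) [-+-] → (0.686013, 0.1318, 1.0194)–(0.1318, 0.1318, 1.19945)  len=0.5827
  (v6,v0,v10) [+-+] → (0.1318, 0.1318, -1.19945)–(0, 0.1318, -1.21718)  len=0.1330
  (v9,v13,v5) [++-] → (0, 0.1318, 1.21718)–(0.1318, 0.1318, 1.19945)  len=0.1330
  (v10,v0,v14) [+-+] → (0, 0.1318, -1.21718)–(-0.1318, 0.1318, -1.19945)  len=0.1330
  (v13,v17,v5) [++-] → (-0.1318, 0.1318, 1.19945)–(0, 0.1318, 1.21718)  len=0.1330
  (v14,v0,v18) [+--] → (-0.1318, 0.1318, -1.19945)–(-0.686013, 0.1318, -1.0194)  len=0.5827
  (v14,v18,v15) [+-+] → (-0.686013, 0.1318, -1.0194)–(-0.757197, 0.1318, -0.921402)  len=0.1211
  (v15,v18,v19) [+--] → (-0.757197, 0.1318, -0.921402)–(-1.1437, 0.1318, -0.3894)  len=0.6576
  (v15,v19,v16) [+-+] → (-1.1437, 0.1318, -0.3894)–(-1.1437, 0.1318, -0.268255)  len=0.1211
  (v16,v19,v20) [+--] → (-1.1437, 0.1318, -0.268255)–(-1.1437, 0.1318, 0.3894)  len=0.6577
  (v16,v20,v17) [+-+] → (-1.1437, 0.1318, 0.3894)–(-1.02852, 0.1318, 0.547953)  len=0.1960
  (v17,v20,v21) [+--] → (-1.02852, 0.1318, 0.547953)–(-0.686013, 0.1318, 1.0194)  len=0.5827
  (v17,v21,v5) [+--] → (-0.686013, 0.1318, 1.0194)–(-0.1318, 0.1318, 1.19945)  len=0.5827

Chained into 1 loop(s):
  loop 1: 20 segments, perimeter = 7.5353
Total perimeter = 7.535

loops=1 perimeter=7.535


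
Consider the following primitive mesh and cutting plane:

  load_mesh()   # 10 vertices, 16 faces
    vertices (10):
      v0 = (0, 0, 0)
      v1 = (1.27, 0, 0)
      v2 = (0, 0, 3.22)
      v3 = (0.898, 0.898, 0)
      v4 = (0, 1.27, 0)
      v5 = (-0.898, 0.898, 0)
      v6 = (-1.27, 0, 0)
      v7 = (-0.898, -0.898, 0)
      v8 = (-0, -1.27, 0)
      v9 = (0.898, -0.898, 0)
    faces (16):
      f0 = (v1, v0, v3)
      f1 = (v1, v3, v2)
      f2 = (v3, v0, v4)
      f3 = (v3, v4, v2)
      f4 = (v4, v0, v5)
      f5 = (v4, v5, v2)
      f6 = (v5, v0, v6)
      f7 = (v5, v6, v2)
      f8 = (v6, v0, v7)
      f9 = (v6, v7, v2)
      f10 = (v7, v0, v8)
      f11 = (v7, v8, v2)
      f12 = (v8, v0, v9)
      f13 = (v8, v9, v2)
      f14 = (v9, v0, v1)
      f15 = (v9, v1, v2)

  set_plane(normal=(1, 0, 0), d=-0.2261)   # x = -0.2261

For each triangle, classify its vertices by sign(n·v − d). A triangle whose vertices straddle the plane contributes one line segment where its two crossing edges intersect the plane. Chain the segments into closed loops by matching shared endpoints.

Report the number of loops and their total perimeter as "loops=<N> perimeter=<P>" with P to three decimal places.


Straddling triangles (8 of 16):
  (v4,v0,v5) [++-] → (-0.2261, 0.2261, 0)–(-0.2261, 1.17634, 0)  len=0.9502
  (v4,v5,v2) [+-+] → (-0.2261, 1.17634, 0)–(-0.2261, 0.2261, 2.40926)  len=2.5899
  (v5,v0,v6) [-+-] → (-0.2261, 0.2261, 0)–(-0.2261, 0, 0)  len=0.2261
  (v5,v6,v2) [--+] → (-0.2261, 0, 2.64674)–(-0.2261, 0.2261, 2.40926)  len=0.3279
  (v6,v0,v7) [-+-] → (-0.2261, 0, 0)–(-0.2261, -0.2261, 0)  len=0.2261
  (v6,v7,v2) [--+] → (-0.2261, -0.2261, 2.40926)–(-0.2261, 0, 2.64674)  len=0.3279
  (v7,v0,v8) [-++] → (-0.2261, -0.2261, 0)–(-0.2261, -1.17634, 0)  len=0.9502
  (v7,v8,v2) [-++] → (-0.2261, -1.17634, 0)–(-0.2261, -0.2261, 2.40926)  len=2.5899

Chained into 1 loop(s):
  loop 1: 8 segments, perimeter = 8.1882
Total perimeter = 8.188

loops=1 perimeter=8.188


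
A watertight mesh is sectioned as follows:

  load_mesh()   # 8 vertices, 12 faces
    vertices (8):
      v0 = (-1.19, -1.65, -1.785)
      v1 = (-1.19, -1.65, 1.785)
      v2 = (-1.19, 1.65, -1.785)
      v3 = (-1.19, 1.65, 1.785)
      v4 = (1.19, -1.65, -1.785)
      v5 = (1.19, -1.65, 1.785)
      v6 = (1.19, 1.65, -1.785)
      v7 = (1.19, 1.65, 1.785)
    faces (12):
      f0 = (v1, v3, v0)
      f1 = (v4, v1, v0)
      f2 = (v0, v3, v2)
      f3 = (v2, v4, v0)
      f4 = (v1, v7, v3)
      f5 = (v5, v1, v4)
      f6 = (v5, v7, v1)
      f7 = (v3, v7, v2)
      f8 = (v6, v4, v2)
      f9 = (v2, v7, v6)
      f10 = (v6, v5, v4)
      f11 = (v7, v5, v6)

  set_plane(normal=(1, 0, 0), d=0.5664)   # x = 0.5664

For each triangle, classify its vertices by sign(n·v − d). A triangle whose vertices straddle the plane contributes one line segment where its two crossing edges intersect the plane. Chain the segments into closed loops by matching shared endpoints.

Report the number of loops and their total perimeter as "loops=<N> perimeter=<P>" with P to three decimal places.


loops=1 perimeter=13.740

Straddling triangles (8 of 12):
  (v4,v1,v0) [+--] → (0.5664, -1.65, -0.8496)–(0.5664, -1.65, -1.785)  len=0.9354
  (v2,v4,v0) [-+-] → (0.5664, -0.785345, -1.785)–(0.5664, -1.65, -1.785)  len=0.8647
  (v1,v7,v3) [-+-] → (0.5664, 0.785345, 1.785)–(0.5664, 1.65, 1.785)  len=0.8647
  (v5,v1,v4) [+-+] → (0.5664, -1.65, 1.785)–(0.5664, -1.65, -0.8496)  len=2.6346
  (v5,v7,v1) [++-] → (0.5664, 0.785345, 1.785)–(0.5664, -1.65, 1.785)  len=2.4353
  (v3,v7,v2) [-+-] → (0.5664, 1.65, 1.785)–(0.5664, 1.65, 0.8496)  len=0.9354
  (v6,v4,v2) [++-] → (0.5664, -0.785345, -1.785)–(0.5664, 1.65, -1.785)  len=2.4353
  (v2,v7,v6) [-++] → (0.5664, 1.65, 0.8496)–(0.5664, 1.65, -1.785)  len=2.6346

Chained into 1 loop(s):
  loop 1: 8 segments, perimeter = 13.7400
Total perimeter = 13.740


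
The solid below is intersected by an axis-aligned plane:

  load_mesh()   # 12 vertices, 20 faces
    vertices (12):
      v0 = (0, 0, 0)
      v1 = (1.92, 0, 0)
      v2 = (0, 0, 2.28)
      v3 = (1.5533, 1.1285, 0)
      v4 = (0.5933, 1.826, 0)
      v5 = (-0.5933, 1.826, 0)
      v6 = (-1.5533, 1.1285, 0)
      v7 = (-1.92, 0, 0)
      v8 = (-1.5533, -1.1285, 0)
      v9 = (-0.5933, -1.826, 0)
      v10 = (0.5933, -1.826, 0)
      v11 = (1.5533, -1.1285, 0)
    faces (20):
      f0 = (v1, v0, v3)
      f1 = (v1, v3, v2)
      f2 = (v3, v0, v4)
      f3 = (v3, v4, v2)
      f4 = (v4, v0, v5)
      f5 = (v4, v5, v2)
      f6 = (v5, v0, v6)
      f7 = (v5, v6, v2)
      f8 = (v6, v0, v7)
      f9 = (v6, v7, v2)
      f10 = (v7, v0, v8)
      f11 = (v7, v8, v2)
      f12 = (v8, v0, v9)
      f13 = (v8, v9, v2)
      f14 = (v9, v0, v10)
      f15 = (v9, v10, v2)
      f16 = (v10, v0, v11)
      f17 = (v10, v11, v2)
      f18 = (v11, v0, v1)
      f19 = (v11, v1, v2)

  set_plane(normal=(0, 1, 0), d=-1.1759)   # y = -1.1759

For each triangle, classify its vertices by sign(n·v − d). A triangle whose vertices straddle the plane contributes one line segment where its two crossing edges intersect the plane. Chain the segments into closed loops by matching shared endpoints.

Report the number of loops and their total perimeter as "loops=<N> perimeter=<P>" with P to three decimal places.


loops=1 perimeter=6.484

Straddling triangles (6 of 20):
  (v8,v0,v9) [++-] → (-0.382071, -1.1759, 0)–(-1.48806, -1.1759, 0)  len=1.1060
  (v8,v9,v2) [+-+] → (-1.48806, -1.1759, 0)–(-0.382071, -1.1759, 0.811735)  len=1.3719
  (v9,v0,v10) [-+-] → (-0.382071, -1.1759, 0)–(0.382071, -1.1759, 0)  len=0.7641
  (v9,v10,v2) [--+] → (0.382071, -1.1759, 0.811735)–(-0.382071, -1.1759, 0.811735)  len=0.7641
  (v10,v0,v11) [-++] → (0.382071, -1.1759, 0)–(1.48806, -1.1759, 0)  len=1.1060
  (v10,v11,v2) [-++] → (1.48806, -1.1759, 0)–(0.382071, -1.1759, 0.811735)  len=1.3719

Chained into 1 loop(s):
  loop 1: 6 segments, perimeter = 6.4841
Total perimeter = 6.484


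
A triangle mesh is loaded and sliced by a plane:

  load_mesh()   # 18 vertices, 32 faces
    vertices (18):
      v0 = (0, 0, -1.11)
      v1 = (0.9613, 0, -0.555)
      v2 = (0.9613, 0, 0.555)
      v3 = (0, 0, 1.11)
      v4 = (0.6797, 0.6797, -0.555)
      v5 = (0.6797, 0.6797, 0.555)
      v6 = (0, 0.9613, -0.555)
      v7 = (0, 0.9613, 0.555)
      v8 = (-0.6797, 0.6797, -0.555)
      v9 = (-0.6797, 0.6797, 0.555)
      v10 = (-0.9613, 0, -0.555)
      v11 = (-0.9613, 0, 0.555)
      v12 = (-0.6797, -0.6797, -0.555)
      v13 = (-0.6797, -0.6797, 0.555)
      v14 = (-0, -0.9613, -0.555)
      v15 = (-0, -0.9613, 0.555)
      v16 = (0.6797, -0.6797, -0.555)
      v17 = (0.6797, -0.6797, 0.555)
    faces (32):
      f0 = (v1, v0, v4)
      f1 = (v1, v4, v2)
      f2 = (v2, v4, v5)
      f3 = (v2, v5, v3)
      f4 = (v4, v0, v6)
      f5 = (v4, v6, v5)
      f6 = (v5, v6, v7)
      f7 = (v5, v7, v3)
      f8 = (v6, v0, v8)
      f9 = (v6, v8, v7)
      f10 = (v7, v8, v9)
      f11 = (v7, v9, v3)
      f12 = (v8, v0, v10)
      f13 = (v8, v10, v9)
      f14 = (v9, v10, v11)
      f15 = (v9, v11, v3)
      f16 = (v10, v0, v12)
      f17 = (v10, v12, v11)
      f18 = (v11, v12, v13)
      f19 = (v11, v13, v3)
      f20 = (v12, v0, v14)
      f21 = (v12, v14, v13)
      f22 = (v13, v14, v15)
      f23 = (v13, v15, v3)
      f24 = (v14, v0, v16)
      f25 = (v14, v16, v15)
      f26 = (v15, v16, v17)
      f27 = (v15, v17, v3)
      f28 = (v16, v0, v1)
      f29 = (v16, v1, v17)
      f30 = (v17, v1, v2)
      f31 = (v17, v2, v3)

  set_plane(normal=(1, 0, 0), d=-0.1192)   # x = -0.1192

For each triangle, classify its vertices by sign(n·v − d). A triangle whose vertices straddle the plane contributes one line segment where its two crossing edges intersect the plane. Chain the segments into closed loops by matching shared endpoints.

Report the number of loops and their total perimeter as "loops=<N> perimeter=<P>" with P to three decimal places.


loops=1 perimeter=6.372

Straddling triangles (12 of 32):
  (v6,v0,v8) [++-] → (-0.1192, 0.1192, -1.01267)–(-0.1192, 0.911915, -0.555)  len=0.9153
  (v6,v8,v7) [+-+] → (-0.1192, 0.911915, -0.555)–(-0.1192, 0.911915, 0.360338)  len=0.9153
  (v7,v8,v9) [+--] → (-0.1192, 0.911915, 0.360338)–(-0.1192, 0.911915, 0.555)  len=0.1947
  (v7,v9,v3) [+-+] → (-0.1192, 0.911915, 0.555)–(-0.1192, 0.1192, 1.01267)  len=0.9153
  (v8,v0,v10) [-+-] → (-0.1192, 0.1192, -1.01267)–(-0.1192, 0, -1.04118)  len=0.1226
  (v9,v11,v3) [--+] → (-0.1192, 0, 1.04118)–(-0.1192, 0.1192, 1.01267)  len=0.1226
  (v10,v0,v12) [-+-] → (-0.1192, 0, -1.04118)–(-0.1192, -0.1192, -1.01267)  len=0.1226
  (v11,v13,v3) [--+] → (-0.1192, -0.1192, 1.01267)–(-0.1192, 0, 1.04118)  len=0.1226
  (v12,v0,v14) [-++] → (-0.1192, -0.1192, -1.01267)–(-0.1192, -0.911915, -0.555)  len=0.9153
  (v12,v14,v13) [-+-] → (-0.1192, -0.911915, -0.555)–(-0.1192, -0.911915, -0.360338)  len=0.1947
  (v13,v14,v15) [-++] → (-0.1192, -0.911915, -0.360338)–(-0.1192, -0.911915, 0.555)  len=0.9153
  (v13,v15,v3) [-++] → (-0.1192, -0.911915, 0.555)–(-0.1192, -0.1192, 1.01267)  len=0.9153

Chained into 1 loop(s):
  loop 1: 12 segments, perimeter = 6.3716
Total perimeter = 6.372


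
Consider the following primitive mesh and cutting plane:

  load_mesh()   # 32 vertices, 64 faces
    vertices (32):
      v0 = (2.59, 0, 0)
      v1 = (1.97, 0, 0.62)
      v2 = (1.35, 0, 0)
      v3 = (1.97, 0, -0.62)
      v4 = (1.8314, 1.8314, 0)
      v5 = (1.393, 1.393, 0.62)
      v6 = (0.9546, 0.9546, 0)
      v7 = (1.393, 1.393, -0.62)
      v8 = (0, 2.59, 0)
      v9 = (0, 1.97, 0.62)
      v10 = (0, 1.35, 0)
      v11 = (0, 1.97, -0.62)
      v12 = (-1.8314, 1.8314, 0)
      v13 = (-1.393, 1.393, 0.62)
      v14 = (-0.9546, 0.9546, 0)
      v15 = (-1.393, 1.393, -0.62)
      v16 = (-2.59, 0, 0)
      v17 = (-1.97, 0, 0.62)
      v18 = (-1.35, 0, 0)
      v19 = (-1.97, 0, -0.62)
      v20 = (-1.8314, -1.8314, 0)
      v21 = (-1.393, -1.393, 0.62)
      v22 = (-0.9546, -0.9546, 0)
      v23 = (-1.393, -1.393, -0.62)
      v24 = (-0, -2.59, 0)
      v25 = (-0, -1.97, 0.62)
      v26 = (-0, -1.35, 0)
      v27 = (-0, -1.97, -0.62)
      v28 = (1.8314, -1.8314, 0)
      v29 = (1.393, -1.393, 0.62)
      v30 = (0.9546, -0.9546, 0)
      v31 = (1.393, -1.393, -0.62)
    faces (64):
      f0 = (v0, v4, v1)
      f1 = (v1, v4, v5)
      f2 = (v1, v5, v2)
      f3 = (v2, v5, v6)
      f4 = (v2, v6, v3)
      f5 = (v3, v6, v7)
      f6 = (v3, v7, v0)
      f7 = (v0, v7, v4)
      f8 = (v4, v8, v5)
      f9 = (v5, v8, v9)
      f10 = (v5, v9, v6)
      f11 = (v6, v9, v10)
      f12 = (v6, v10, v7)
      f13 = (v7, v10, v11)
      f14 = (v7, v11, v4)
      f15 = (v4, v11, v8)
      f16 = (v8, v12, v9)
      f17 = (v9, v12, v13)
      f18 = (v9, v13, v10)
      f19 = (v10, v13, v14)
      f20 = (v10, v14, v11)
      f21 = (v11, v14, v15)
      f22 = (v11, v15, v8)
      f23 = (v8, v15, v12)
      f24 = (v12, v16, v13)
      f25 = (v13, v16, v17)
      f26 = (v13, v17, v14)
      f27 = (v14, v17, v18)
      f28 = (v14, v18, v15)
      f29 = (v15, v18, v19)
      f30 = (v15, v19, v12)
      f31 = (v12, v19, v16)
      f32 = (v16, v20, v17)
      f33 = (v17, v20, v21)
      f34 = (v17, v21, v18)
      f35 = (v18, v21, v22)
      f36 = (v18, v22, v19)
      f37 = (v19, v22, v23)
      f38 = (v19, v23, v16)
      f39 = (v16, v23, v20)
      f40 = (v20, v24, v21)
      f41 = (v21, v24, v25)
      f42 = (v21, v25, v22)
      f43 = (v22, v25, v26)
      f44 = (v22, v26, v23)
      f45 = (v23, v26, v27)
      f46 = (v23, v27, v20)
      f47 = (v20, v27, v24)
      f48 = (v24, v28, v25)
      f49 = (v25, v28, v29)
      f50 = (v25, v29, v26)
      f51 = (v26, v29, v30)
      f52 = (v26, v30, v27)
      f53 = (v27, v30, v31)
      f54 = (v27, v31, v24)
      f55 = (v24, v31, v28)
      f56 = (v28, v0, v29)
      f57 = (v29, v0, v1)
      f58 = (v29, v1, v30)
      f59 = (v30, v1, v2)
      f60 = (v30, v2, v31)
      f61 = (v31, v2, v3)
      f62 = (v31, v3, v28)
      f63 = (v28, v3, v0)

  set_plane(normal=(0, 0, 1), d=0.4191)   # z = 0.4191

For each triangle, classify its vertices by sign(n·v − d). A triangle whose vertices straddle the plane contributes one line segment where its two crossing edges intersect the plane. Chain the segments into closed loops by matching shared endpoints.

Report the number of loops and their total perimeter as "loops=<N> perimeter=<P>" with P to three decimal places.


loops=2 perimeter=24.124

Straddling triangles (32 of 64):
  (v0,v4,v1) [--+] → (1.92509, 0.593433, 0.4191)–(2.1709, 0, 0.4191)  len=0.6423
  (v1,v4,v5) [+-+] → (1.92509, 0.593433, 0.4191)–(1.53506, 1.53506, 0.4191)  len=1.0192
  (v1,v5,v2) [++-] → (1.37907, 0.941623, 0.4191)–(1.7691, 0, 0.4191)  len=1.0192
  (v2,v5,v6) [-+-] → (1.37907, 0.941623, 0.4191)–(1.25094, 1.25094, 0.4191)  len=0.3348
  (v4,v8,v5) [--+] → (0.941623, 1.78087, 0.4191)–(1.53506, 1.53506, 0.4191)  len=0.6423
  (v5,v8,v9) [+-+] → (0.941623, 1.78087, 0.4191)–(0, 2.1709, 0.4191)  len=1.0192
  (v5,v9,v6) [++-] → (0.309321, 1.64098, 0.4191)–(1.25094, 1.25094, 0.4191)  len=1.0192
  (v6,v9,v10) [-+-] → (0.309321, 1.64098, 0.4191)–(0, 1.7691, 0.4191)  len=0.3348
  (v8,v12,v9) [--+] → (-0.593433, 1.92509, 0.4191)–(0, 2.1709, 0.4191)  len=0.6423
  (v9,v12,v13) [+-+] → (-0.593433, 1.92509, 0.4191)–(-1.53506, 1.53506, 0.4191)  len=1.0192
  (v9,v13,v10) [++-] → (-0.941623, 1.37907, 0.4191)–(0, 1.7691, 0.4191)  len=1.0192
  (v10,v13,v14) [-+-] → (-0.941623, 1.37907, 0.4191)–(-1.25094, 1.25094, 0.4191)  len=0.3348
  (v12,v16,v13) [--+] → (-1.78087, 0.941623, 0.4191)–(-1.53506, 1.53506, 0.4191)  len=0.6423
  (v13,v16,v17) [+-+] → (-1.78087, 0.941623, 0.4191)–(-2.1709, 0, 0.4191)  len=1.0192
  (v13,v17,v14) [++-] → (-1.64098, 0.309321, 0.4191)–(-1.25094, 1.25094, 0.4191)  len=1.0192
  (v14,v17,v18) [-+-] → (-1.64098, 0.309321, 0.4191)–(-1.7691, 0, 0.4191)  len=0.3348
  (v16,v20,v17) [--+] → (-1.92509, -0.593433, 0.4191)–(-2.1709, 0, 0.4191)  len=0.6423
  (v17,v20,v21) [+-+] → (-1.92509, -0.593433, 0.4191)–(-1.53506, -1.53506, 0.4191)  len=1.0192
  (v17,v21,v18) [++-] → (-1.37907, -0.941623, 0.4191)–(-1.7691, 0, 0.4191)  len=1.0192
  (v18,v21,v22) [-+-] → (-1.37907, -0.941623, 0.4191)–(-1.25094, -1.25094, 0.4191)  len=0.3348
  (v20,v24,v21) [--+] → (-0.941623, -1.78087, 0.4191)–(-1.53506, -1.53506, 0.4191)  len=0.6423
  (v21,v24,v25) [+-+] → (-0.941623, -1.78087, 0.4191)–(0, -2.1709, 0.4191)  len=1.0192
  (v21,v25,v22) [++-] → (-0.309321, -1.64098, 0.4191)–(-1.25094, -1.25094, 0.4191)  len=1.0192
  (v22,v25,v26) [-+-] → (-0.309321, -1.64098, 0.4191)–(0, -1.7691, 0.4191)  len=0.3348
  (v24,v28,v25) [--+] → (0.593433, -1.92509, 0.4191)–(0, -2.1709, 0.4191)  len=0.6423
  (v25,v28,v29) [+-+] → (0.593433, -1.92509, 0.4191)–(1.53506, -1.53506, 0.4191)  len=1.0192
  (v25,v29,v26) [++-] → (0.941623, -1.37907, 0.4191)–(0, -1.7691, 0.4191)  len=1.0192
  (v26,v29,v30) [-+-] → (0.941623, -1.37907, 0.4191)–(1.25094, -1.25094, 0.4191)  len=0.3348
  (v28,v0,v29) [--+] → (1.78087, -0.941623, 0.4191)–(1.53506, -1.53506, 0.4191)  len=0.6423
  (v29,v0,v1) [+-+] → (1.78087, -0.941623, 0.4191)–(2.1709, 0, 0.4191)  len=1.0192
  (v29,v1,v30) [++-] → (1.64098, -0.309321, 0.4191)–(1.25094, -1.25094, 0.4191)  len=1.0192
  (v30,v1,v2) [-+-] → (1.64098, -0.309321, 0.4191)–(1.7691, 0, 0.4191)  len=0.3348

Chained into 2 loop(s):
  loop 1: 16 segments, perimeter = 13.2923
  loop 2: 16 segments, perimeter = 10.8321
Total perimeter = 24.124


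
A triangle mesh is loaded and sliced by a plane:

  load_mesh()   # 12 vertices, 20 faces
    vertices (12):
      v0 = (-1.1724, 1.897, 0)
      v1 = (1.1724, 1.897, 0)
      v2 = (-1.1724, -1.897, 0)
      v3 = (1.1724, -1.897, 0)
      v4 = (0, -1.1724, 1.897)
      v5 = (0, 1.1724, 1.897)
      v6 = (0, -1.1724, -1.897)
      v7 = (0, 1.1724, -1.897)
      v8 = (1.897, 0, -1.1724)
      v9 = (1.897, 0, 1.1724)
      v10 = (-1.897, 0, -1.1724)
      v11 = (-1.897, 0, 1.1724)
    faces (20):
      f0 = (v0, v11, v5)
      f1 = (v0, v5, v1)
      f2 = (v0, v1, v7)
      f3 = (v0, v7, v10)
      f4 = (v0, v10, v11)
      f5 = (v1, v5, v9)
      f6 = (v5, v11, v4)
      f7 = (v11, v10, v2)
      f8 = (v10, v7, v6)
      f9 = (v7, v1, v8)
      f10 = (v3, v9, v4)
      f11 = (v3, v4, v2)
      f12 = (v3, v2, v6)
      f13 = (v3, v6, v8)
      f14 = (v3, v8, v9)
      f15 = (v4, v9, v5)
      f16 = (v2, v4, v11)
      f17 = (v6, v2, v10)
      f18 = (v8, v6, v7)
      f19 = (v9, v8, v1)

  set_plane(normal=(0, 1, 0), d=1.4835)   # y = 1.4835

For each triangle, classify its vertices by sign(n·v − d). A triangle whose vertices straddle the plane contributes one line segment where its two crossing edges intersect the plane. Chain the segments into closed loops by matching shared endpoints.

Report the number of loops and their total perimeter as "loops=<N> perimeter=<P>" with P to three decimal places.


loops=1 perimeter=7.714

Straddling triangles (8 of 20):
  (v0,v11,v5) [+--] → (-1.33035, 1.4835, 0.255555)–(-0.503359, 1.4835, 1.08254)  len=1.1695
  (v0,v5,v1) [+-+] → (-0.503359, 1.4835, 1.08254)–(0.503359, 1.4835, 1.08254)  len=1.0067
  (v0,v1,v7) [++-] → (0.503359, 1.4835, -1.08254)–(-0.503359, 1.4835, -1.08254)  len=1.0067
  (v0,v7,v10) [+--] → (-0.503359, 1.4835, -1.08254)–(-1.33035, 1.4835, -0.255555)  len=1.1695
  (v0,v10,v11) [+--] → (-1.33035, 1.4835, -0.255555)–(-1.33035, 1.4835, 0.255555)  len=0.5111
  (v1,v5,v9) [+--] → (0.503359, 1.4835, 1.08254)–(1.33035, 1.4835, 0.255555)  len=1.1695
  (v7,v1,v8) [-+-] → (0.503359, 1.4835, -1.08254)–(1.33035, 1.4835, -0.255555)  len=1.1695
  (v9,v8,v1) [--+] → (1.33035, 1.4835, -0.255555)–(1.33035, 1.4835, 0.255555)  len=0.5111

Chained into 1 loop(s):
  loop 1: 8 segments, perimeter = 7.7138
Total perimeter = 7.714


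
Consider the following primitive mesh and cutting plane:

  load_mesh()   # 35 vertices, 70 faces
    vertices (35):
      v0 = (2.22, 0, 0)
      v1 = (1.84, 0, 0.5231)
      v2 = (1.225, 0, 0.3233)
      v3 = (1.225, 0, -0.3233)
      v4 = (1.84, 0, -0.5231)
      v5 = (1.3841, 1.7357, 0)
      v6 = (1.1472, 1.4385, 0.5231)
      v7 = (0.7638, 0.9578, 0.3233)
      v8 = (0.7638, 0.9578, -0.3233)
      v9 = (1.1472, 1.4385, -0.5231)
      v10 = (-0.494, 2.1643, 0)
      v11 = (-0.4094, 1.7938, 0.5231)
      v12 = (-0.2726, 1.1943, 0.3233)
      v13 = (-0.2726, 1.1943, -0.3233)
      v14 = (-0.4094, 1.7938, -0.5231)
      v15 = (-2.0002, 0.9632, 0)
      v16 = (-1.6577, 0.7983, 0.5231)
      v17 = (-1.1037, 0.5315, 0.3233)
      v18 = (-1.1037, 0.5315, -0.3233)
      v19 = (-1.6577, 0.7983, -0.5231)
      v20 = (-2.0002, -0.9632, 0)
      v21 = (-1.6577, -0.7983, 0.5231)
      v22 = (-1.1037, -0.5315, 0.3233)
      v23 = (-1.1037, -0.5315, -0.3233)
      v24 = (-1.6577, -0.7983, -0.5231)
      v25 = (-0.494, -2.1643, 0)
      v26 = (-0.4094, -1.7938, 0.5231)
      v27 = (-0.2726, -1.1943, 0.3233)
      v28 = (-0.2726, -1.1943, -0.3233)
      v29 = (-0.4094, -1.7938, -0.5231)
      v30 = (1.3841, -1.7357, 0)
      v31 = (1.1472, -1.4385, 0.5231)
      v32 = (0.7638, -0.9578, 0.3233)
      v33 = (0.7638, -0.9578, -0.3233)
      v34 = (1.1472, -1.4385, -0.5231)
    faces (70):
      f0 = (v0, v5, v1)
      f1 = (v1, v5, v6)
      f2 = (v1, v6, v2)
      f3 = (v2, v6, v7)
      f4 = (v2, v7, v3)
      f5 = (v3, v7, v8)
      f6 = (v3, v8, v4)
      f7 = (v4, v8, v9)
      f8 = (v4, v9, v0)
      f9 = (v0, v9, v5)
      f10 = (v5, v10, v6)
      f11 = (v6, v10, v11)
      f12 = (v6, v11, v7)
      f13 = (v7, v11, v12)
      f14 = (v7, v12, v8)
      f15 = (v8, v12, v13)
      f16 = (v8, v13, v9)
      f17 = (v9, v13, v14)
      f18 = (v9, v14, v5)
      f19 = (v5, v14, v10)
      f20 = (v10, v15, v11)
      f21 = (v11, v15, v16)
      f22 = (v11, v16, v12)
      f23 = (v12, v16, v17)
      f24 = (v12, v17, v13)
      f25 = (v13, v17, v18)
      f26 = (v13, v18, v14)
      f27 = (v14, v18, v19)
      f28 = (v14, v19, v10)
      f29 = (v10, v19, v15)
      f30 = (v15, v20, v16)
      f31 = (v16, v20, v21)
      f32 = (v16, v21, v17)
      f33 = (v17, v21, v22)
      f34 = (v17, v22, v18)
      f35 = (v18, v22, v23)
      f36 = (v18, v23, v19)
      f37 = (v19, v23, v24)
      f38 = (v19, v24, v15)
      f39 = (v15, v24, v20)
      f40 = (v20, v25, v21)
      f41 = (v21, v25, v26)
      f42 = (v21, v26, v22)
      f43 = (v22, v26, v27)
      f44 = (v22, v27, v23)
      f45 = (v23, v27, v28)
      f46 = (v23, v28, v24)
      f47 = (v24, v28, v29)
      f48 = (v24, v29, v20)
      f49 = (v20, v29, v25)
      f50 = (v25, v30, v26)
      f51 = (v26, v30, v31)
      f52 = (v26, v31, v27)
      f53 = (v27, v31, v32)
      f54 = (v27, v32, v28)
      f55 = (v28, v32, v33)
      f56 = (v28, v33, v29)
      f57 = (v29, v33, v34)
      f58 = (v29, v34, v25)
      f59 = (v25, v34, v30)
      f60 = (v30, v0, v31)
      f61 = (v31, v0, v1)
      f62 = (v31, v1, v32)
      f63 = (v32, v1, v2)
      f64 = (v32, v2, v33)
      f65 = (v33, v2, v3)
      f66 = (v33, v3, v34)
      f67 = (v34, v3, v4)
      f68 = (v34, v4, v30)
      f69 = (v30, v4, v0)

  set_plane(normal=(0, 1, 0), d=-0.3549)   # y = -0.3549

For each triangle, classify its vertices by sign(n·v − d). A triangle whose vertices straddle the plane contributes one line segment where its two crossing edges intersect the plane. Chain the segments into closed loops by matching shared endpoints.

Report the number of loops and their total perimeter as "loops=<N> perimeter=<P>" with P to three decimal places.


loops=2 perimeter=6.308

Straddling triangles (20 of 70):
  (v15,v20,v16) [+-+] → (-2.0002, -0.3549, 0)–(-1.88192, -0.3549, 0.180642)  len=0.2159
  (v16,v20,v21) [+--] → (-1.88192, -0.3549, 0.180642)–(-1.6577, -0.3549, 0.5231)  len=0.4093
  (v16,v21,v17) [+-+] → (-1.6577, -0.3549, 0.5231)–(-1.47298, -0.3549, 0.45648)  len=0.1964
  (v17,v21,v22) [+--] → (-1.47298, -0.3549, 0.45648)–(-1.1037, -0.3549, 0.3233)  len=0.3926
  (v17,v22,v18) [+-+] → (-1.1037, -0.3549, 0.3233)–(-1.1037, -0.3549, 0.215878)  len=0.1074
  (v18,v22,v23) [+--] → (-1.1037, -0.3549, 0.215878)–(-1.1037, -0.3549, -0.3233)  len=0.5392
  (v18,v23,v19) [+-+] → (-1.1037, -0.3549, -0.3233)–(-1.17727, -0.3549, -0.349834)  len=0.0782
  (v19,v23,v24) [+--] → (-1.17727, -0.3549, -0.349834)–(-1.6577, -0.3549, -0.5231)  len=0.5107
  (v19,v24,v15) [+-+] → (-1.6577, -0.3549, -0.5231)–(-1.74391, -0.3549, -0.391427)  len=0.1574
  (v15,v24,v20) [+--] → (-1.74391, -0.3549, -0.391427)–(-2.0002, -0.3549, 0)  len=0.4679
  (v30,v0,v31) [-+-] → (2.04908, -0.3549, 0)–(1.95532, -0.3549, 0.129057)  len=0.1595
  (v31,v0,v1) [-++] → (1.95532, -0.3549, 0.129057)–(1.66908, -0.3549, 0.5231)  len=0.4870
  (v31,v1,v32) [-+-] → (1.66908, -0.3549, 0.5231)–(1.44123, -0.3549, 0.449067)  len=0.2396
  (v32,v1,v2) [-++] → (1.44123, -0.3549, 0.449067)–(1.05411, -0.3549, 0.3233)  len=0.4070
  (v32,v2,v33) [-+-] → (1.05411, -0.3549, 0.3233)–(1.05411, -0.3549, 0.083711)  len=0.2396
  (v33,v2,v3) [-++] → (1.05411, -0.3549, 0.083711)–(1.05411, -0.3549, -0.3233)  len=0.4070
  (v33,v3,v34) [-+-] → (1.05411, -0.3549, -0.3233)–(1.20581, -0.3549, -0.372594)  len=0.1595
  (v34,v3,v4) [-++] → (1.20581, -0.3549, -0.372594)–(1.66908, -0.3549, -0.5231)  len=0.4871
  (v34,v4,v30) [-+-] → (1.66908, -0.3549, -0.5231)–(1.74678, -0.3549, -0.416141)  len=0.1322
  (v30,v4,v0) [-++] → (1.74678, -0.3549, -0.416141)–(2.04908, -0.3549, 0)  len=0.5144

Chained into 2 loop(s):
  loop 1: 10 segments, perimeter = 3.0750
  loop 2: 10 segments, perimeter = 3.2329
Total perimeter = 6.308


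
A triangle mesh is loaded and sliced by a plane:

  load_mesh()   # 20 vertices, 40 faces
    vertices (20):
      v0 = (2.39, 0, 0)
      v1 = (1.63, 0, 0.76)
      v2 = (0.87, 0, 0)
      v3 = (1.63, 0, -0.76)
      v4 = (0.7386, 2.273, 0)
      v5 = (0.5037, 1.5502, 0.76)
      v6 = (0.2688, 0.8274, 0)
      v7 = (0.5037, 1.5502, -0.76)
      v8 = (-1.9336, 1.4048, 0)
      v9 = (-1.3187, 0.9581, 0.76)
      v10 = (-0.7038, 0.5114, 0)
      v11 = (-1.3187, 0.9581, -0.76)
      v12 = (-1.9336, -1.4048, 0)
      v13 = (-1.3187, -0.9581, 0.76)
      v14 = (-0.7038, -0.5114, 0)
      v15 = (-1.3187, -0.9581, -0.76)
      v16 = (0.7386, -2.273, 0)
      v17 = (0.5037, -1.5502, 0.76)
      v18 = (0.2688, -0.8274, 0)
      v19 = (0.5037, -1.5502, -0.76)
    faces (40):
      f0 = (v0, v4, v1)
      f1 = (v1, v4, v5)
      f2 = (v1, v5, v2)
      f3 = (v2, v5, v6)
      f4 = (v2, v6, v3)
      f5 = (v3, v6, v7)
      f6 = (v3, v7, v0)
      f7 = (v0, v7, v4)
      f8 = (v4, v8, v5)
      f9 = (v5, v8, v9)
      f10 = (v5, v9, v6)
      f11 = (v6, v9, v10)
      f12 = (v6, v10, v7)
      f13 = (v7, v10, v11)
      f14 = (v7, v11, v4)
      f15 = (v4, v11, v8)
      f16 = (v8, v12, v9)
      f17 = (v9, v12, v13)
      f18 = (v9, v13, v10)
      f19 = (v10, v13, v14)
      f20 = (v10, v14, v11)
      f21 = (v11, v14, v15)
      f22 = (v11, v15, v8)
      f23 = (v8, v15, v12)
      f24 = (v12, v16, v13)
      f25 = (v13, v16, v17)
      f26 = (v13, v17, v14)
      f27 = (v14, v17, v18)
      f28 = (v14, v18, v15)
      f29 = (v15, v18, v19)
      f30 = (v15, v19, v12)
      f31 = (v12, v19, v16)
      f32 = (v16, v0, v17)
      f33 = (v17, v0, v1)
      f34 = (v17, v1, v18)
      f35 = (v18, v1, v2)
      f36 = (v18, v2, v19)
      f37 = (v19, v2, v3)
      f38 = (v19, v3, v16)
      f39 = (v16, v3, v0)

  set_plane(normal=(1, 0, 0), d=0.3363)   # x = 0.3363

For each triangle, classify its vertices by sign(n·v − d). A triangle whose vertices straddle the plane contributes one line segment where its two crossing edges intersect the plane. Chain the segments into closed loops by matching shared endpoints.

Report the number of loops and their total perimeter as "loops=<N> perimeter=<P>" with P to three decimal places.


loops=2 perimeter=8.321

Straddling triangles (20 of 40):
  (v2,v5,v6) [++-] → (0.3363, 1.0351, 0.218391)–(0.3363, 0.734503, 0)  len=0.3716
  (v2,v6,v3) [+-+] → (0.3363, 0.734503, 0)–(0.3363, 0.78637, -0.0376873)  len=0.0641
  (v3,v6,v7) [+-+] → (0.3363, 0.78637, -0.0376873)–(0.3363, 1.0351, -0.218391)  len=0.3074
  (v4,v8,v5) [+-+] → (0.3363, 2.14229, 0)–(0.3363, 1.54021, 0.707801)  len=0.9292
  (v5,v8,v9) [+--] → (0.3363, 1.54021, 0.707801)–(0.3363, 1.49581, 0.76)  len=0.0685
  (v5,v9,v6) [+--] → (0.3363, 1.49581, 0.76)–(0.3363, 1.0351, 0.218391)  len=0.7111
  (v6,v10,v7) [--+] → (0.3363, 1.40619, -0.654639)–(0.3363, 1.0351, -0.218391)  len=0.5727
  (v7,v10,v11) [+--] → (0.3363, 1.40619, -0.654639)–(0.3363, 1.49581, -0.76)  len=0.1383
  (v7,v11,v4) [+-+] → (0.3363, 1.49581, -0.76)–(0.3363, 2.01587, -0.148616)  len=0.8027
  (v4,v11,v8) [+--] → (0.3363, 2.01587, -0.148616)–(0.3363, 2.14229, 0)  len=0.1951
  (v12,v16,v13) [-+-] → (0.3363, -2.14229, 0)–(0.3363, -2.01587, 0.148616)  len=0.1951
  (v13,v16,v17) [-++] → (0.3363, -2.01587, 0.148616)–(0.3363, -1.49581, 0.76)  len=0.8027
  (v13,v17,v14) [-+-] → (0.3363, -1.49581, 0.76)–(0.3363, -1.40619, 0.654639)  len=0.1383
  (v14,v17,v18) [-+-] → (0.3363, -1.40619, 0.654639)–(0.3363, -1.0351, 0.218391)  len=0.5727
  (v15,v18,v19) [--+] → (0.3363, -1.0351, -0.218391)–(0.3363, -1.49581, -0.76)  len=0.7111
  (v15,v19,v12) [-+-] → (0.3363, -1.49581, -0.76)–(0.3363, -1.54021, -0.707801)  len=0.0685
  (v12,v19,v16) [-++] → (0.3363, -1.54021, -0.707801)–(0.3363, -2.14229, 0)  len=0.9292
  (v17,v1,v18) [++-] → (0.3363, -0.78637, 0.0376873)–(0.3363, -1.0351, 0.218391)  len=0.3074
  (v18,v1,v2) [-++] → (0.3363, -0.78637, 0.0376873)–(0.3363, -0.734503, 0)  len=0.0641
  (v18,v2,v19) [-++] → (0.3363, -0.734503, 0)–(0.3363, -1.0351, -0.218391)  len=0.3716

Chained into 2 loop(s):
  loop 1: 10 segments, perimeter = 4.1607
  loop 2: 10 segments, perimeter = 4.1607
Total perimeter = 8.321
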